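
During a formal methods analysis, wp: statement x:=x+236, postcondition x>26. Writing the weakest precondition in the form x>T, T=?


Formula: wp(x:=E, P) = P[E/x] (substitute E for x in postcondition)
Step 1: Postcondition: x>26
Step 2: Substitute x+236 for x: x+236>26
Step 3: Solve for x: x > 26-236 = -210

-210


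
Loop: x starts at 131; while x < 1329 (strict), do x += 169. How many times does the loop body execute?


Step 1: x goes from 131 toward 1329 by 169; the body runs while x<1329, so iterations = ceil((bound-start)/step)
Step 2: Distance=1198
Step 3: ceil(1198/169)=8

8


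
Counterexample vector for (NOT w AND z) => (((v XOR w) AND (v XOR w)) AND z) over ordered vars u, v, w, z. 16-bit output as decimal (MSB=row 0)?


F1 = (NOT w AND z)
F2 = (((v XOR w) AND (v XOR w)) AND z)
Counterexample to F1=>F2 is where F1=1 and F2=0.
Evaluate each row (bits = u,v,w,z, MSB first):
  row 0 [0000]: F1=0 F2=0 -> F1&~F2 -> 0
  row 1 [0001]: F1=1 F2=0 -> F1&~F2 -> 1
  row 2 [0010]: F1=0 F2=0 -> F1&~F2 -> 0
  row 3 [0011]: F1=0 F2=1 -> F1&~F2 -> 0
  row 4 [0100]: F1=0 F2=0 -> F1&~F2 -> 0
  row 5 [0101]: F1=1 F2=1 -> F1&~F2 -> 0
  row 6 [0110]: F1=0 F2=0 -> F1&~F2 -> 0
  row 7 [0111]: F1=0 F2=0 -> F1&~F2 -> 0
  row 8 [1000]: F1=0 F2=0 -> F1&~F2 -> 0
  row 9 [1001]: F1=1 F2=0 -> F1&~F2 -> 1
  row 10 [1010]: F1=0 F2=0 -> F1&~F2 -> 0
  row 11 [1011]: F1=0 F2=1 -> F1&~F2 -> 0
  row 12 [1100]: F1=0 F2=0 -> F1&~F2 -> 0
  row 13 [1101]: F1=1 F2=1 -> F1&~F2 -> 0
  row 14 [1110]: F1=0 F2=0 -> F1&~F2 -> 0
  row 15 [1111]: F1=0 F2=0 -> F1&~F2 -> 0
Full result column, 4 rows per line (u,v fixed per line; w,z runs 00..11 left to right):
  rows 0-3 [u,v=00]: 0100  = hex 4
  rows 4-7 [u,v=01]: 0000  = hex 0
  rows 8-11 [u,v=10]: 0100  = hex 4
  rows 12-15 [u,v=11]: 0000  = hex 0
Counterexample vector (row 0 .. row 15) = 0100000001000000
Output column grouped in 4s = 0100 0000 0100 0000 = 0x4040
Convert to decimal digit by digit (value = value*16 + digit):
  4 -> 4
  4*16 + 0 = 64
  64*16 + 4 = 1028
  1028*16 + 0 = 16448
Decimal = 16448

16448


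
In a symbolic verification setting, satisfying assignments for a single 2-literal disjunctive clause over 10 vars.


Step 1: Total=2^10=1024
Step 2: Unsat when all 2 false: 2^8=256
Step 3: Sat=1024-256=768

768


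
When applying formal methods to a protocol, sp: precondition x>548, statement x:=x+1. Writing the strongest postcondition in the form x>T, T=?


Formula: sp(P, x:=E) = exists old_x. (x = E[old_x/x]) AND P[old_x/x] (old_x is the value of x before the assignment; eliminate old_x by solving x = E[old_x/x] for old_x)
Step 1: Precondition P: x>548, i.e. old_x > 548
Step 2: Assignment gives x = old_x + 1, so old_x = x - 1
Step 3: Substitute into P: x - 1 > 548
Step 4: Simplify: x > 548+1 = 549

549


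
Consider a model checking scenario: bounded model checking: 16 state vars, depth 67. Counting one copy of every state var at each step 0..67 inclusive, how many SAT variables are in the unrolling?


BMC unrolls to depth k, creating one copy of each state var for steps 0..k.
Step count = 67 + 1 = 68 (steps 0 through 67)
Vars per step = 16
Total = 16 * 68 = 1088

1088


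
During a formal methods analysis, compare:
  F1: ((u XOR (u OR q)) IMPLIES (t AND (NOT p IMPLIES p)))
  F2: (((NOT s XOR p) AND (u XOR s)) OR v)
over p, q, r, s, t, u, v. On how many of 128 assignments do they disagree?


F1 = ((u XOR (u OR q)) IMPLIES (t AND (NOT p IMPLIES p)))
F2 = (((NOT s XOR p) AND (u XOR s)) OR v)
Evaluate both on each of 128 rows (bits = p,q,r,s,t,u,v):
  row 0 [0000000]: F1=1 F2=0 (differ) -> 1
  row 1 [0000001]: F1=1 F2=1 -> 0
  row 2 [0000010]: F1=1 F2=1 -> 0
  row 3 [0000011]: F1=1 F2=1 -> 0
  row 4 [0000100]: F1=1 F2=0 (differ) -> 1
  (every remaining row is evaluated the same way; all 128 results are listed next)
Full result column, 8 rows per line (p,q,r,s fixed per line; t,u,v runs 000..111 left to right):
  rows 0-7 [p,q,r,s=0000]: 10001000  (ones: 2)
  rows 8-15 [p,q,r,s=0001]: 10101010  (ones: 4)
  rows 16-23 [p,q,r,s=0010]: 10001000  (ones: 2)
  rows 24-31 [p,q,r,s=0011]: 10101010  (ones: 4)
  rows 32-39 [p,q,r,s=0100]: 01000100  (ones: 2)
  rows 40-47 [p,q,r,s=0101]: 01100110  (ones: 4)
  rows 48-55 [p,q,r,s=0110]: 01000100  (ones: 2)
  rows 56-63 [p,q,r,s=0111]: 01100110  (ones: 4)
  rows 64-71 [p,q,r,s=1000]: 10101010  (ones: 4)
  rows 72-79 [p,q,r,s=1001]: 00100010  (ones: 2)
  rows 80-87 [p,q,r,s=1010]: 10101010  (ones: 4)
  rows 88-95 [p,q,r,s=1011]: 00100010  (ones: 2)
  rows 96-103 [p,q,r,s=1100]: 01101010  (ones: 4)
  rows 104-111 [p,q,r,s=1101]: 11100010  (ones: 4)
  rows 112-119 [p,q,r,s=1110]: 01101010  (ones: 4)
  rows 120-127 [p,q,r,s=1111]: 11100010  (ones: 4)
Disagreements = 2+4+2+4+2+4+2+4+4+2+4+2+4+4+4+4 = 52

52


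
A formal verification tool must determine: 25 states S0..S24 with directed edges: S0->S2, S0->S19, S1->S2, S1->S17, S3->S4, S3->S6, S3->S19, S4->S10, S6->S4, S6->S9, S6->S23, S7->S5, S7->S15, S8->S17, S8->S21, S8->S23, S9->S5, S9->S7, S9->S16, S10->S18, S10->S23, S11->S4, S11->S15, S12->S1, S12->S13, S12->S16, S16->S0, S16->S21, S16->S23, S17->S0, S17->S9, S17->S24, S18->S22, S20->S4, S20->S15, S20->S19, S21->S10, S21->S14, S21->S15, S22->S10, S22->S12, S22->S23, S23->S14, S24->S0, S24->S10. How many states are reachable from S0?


BFS from S0:
  layer 0: {S0}
  layer 1: {S2, S19}
Reachable set: {S0, S2, S19}
Count = 3

3


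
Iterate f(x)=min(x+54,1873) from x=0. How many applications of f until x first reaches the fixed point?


Step 1: x=0, cap=1873, increment=54
Step 2: x grows by 54 each step until capped at 1873; fixed point is x=1873
Step 3: iterations = ceil(1873/54) = 35

35


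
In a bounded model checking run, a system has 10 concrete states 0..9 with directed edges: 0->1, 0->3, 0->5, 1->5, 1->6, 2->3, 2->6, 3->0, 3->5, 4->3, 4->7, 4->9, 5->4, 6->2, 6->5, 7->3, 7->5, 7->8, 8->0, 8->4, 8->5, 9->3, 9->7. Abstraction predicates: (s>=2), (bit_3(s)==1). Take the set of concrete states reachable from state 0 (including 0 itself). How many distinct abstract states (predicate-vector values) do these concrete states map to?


BFS from 0:
Concrete reachable: {0, 1, 2, 3, 4, 5, 6, 7, 8, 9}
Abstract via predicates (s>=2), (bit_3(s)==1):
  (0,0) <- {0, 1}
  (1,0) <- {2, 3, 4, 5, 6, 7}
  (1,1) <- {8, 9}
Distinct abstract states = 3

3


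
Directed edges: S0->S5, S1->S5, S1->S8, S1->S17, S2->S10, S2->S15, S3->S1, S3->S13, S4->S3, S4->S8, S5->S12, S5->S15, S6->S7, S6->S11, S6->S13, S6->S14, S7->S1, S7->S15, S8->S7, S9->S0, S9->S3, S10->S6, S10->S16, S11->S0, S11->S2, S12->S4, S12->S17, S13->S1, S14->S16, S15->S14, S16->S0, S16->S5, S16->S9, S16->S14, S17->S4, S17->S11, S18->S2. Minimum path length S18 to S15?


BFS layer-by-layer from S18:
  dist 0: {S18}
  dist 1: {S2}
  dist 2: {S10, S15}
  -> S15 reached at distance 2
Shortest path length = 2

2


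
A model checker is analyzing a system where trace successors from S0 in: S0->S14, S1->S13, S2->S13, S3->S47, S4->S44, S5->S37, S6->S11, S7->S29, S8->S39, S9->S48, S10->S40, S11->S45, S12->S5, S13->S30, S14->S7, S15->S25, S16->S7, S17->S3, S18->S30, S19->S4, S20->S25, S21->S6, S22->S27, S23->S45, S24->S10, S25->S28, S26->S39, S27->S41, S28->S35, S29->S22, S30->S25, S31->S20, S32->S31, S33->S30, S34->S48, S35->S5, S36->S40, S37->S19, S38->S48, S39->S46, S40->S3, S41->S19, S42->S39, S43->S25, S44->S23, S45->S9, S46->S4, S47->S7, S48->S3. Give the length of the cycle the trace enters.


Trace from S0 until a state repeats:
  S0 -> S14 -> S7 -> S29 -> S22 -> S27 -> S41 -> S19 -> S4 -> S44 -> S23 -> S45 -> S9 -> S48 -> S3 -> S47 -> S7
S7 first seen at step 2, revisited at step 16.
Cycle length = 16 - 2 = 14

14


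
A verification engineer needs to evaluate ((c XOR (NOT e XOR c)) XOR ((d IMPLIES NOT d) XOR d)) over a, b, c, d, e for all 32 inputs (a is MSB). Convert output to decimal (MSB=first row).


Formula: ((c XOR (NOT e XOR c)) XOR ((d IMPLIES NOT d) XOR d)) over a, b, c, d, e (32 rows)
Evaluate each row (bits = a,b,c,d,e, MSB first):
  row 0 [00000]: ((0 XOR (NOT 0 XOR 0)) XOR ((0 IMPLIES NOT 0) XOR 0)) -> 0
  row 1 [00001]: ((0 XOR (NOT 1 XOR 0)) XOR ((0 IMPLIES NOT 0) XOR 0)) -> 1
  row 2 [00010]: ((0 XOR (NOT 0 XOR 0)) XOR ((1 IMPLIES NOT 1) XOR 1)) -> 0
  row 3 [00011]: ((0 XOR (NOT 1 XOR 0)) XOR ((1 IMPLIES NOT 1) XOR 1)) -> 1
  row 4 [00100]: ((1 XOR (NOT 0 XOR 1)) XOR ((0 IMPLIES NOT 0) XOR 0)) -> 0
  row 5 [00101]: ((1 XOR (NOT 1 XOR 1)) XOR ((0 IMPLIES NOT 0) XOR 0)) -> 1
  row 6 [00110]: ((1 XOR (NOT 0 XOR 1)) XOR ((1 IMPLIES NOT 1) XOR 1)) -> 0
  row 7 [00111]: ((1 XOR (NOT 1 XOR 1)) XOR ((1 IMPLIES NOT 1) XOR 1)) -> 1
  row 8 [01000]: ((0 XOR (NOT 0 XOR 0)) XOR ((0 IMPLIES NOT 0) XOR 0)) -> 0
  row 9 [01001]: ((0 XOR (NOT 1 XOR 0)) XOR ((0 IMPLIES NOT 0) XOR 0)) -> 1
  row 10 [01010]: ((0 XOR (NOT 0 XOR 0)) XOR ((1 IMPLIES NOT 1) XOR 1)) -> 0
  row 11 [01011]: ((0 XOR (NOT 1 XOR 0)) XOR ((1 IMPLIES NOT 1) XOR 1)) -> 1
  row 12 [01100]: ((1 XOR (NOT 0 XOR 1)) XOR ((0 IMPLIES NOT 0) XOR 0)) -> 0
  row 13 [01101]: ((1 XOR (NOT 1 XOR 1)) XOR ((0 IMPLIES NOT 0) XOR 0)) -> 1
  row 14 [01110]: ((1 XOR (NOT 0 XOR 1)) XOR ((1 IMPLIES NOT 1) XOR 1)) -> 0
  row 15 [01111]: ((1 XOR (NOT 1 XOR 1)) XOR ((1 IMPLIES NOT 1) XOR 1)) -> 1
  row 16 [10000]: ((0 XOR (NOT 0 XOR 0)) XOR ((0 IMPLIES NOT 0) XOR 0)) -> 0
  row 17 [10001]: ((0 XOR (NOT 1 XOR 0)) XOR ((0 IMPLIES NOT 0) XOR 0)) -> 1
  row 18 [10010]: ((0 XOR (NOT 0 XOR 0)) XOR ((1 IMPLIES NOT 1) XOR 1)) -> 0
  row 19 [10011]: ((0 XOR (NOT 1 XOR 0)) XOR ((1 IMPLIES NOT 1) XOR 1)) -> 1
  row 20 [10100]: ((1 XOR (NOT 0 XOR 1)) XOR ((0 IMPLIES NOT 0) XOR 0)) -> 0
  row 21 [10101]: ((1 XOR (NOT 1 XOR 1)) XOR ((0 IMPLIES NOT 0) XOR 0)) -> 1
  row 22 [10110]: ((1 XOR (NOT 0 XOR 1)) XOR ((1 IMPLIES NOT 1) XOR 1)) -> 0
  row 23 [10111]: ((1 XOR (NOT 1 XOR 1)) XOR ((1 IMPLIES NOT 1) XOR 1)) -> 1
  row 24 [11000]: ((0 XOR (NOT 0 XOR 0)) XOR ((0 IMPLIES NOT 0) XOR 0)) -> 0
  row 25 [11001]: ((0 XOR (NOT 1 XOR 0)) XOR ((0 IMPLIES NOT 0) XOR 0)) -> 1
  row 26 [11010]: ((0 XOR (NOT 0 XOR 0)) XOR ((1 IMPLIES NOT 1) XOR 1)) -> 0
  row 27 [11011]: ((0 XOR (NOT 1 XOR 0)) XOR ((1 IMPLIES NOT 1) XOR 1)) -> 1
  row 28 [11100]: ((1 XOR (NOT 0 XOR 1)) XOR ((0 IMPLIES NOT 0) XOR 0)) -> 0
  row 29 [11101]: ((1 XOR (NOT 1 XOR 1)) XOR ((0 IMPLIES NOT 0) XOR 0)) -> 1
  row 30 [11110]: ((1 XOR (NOT 0 XOR 1)) XOR ((1 IMPLIES NOT 1) XOR 1)) -> 0
  row 31 [11111]: ((1 XOR (NOT 1 XOR 1)) XOR ((1 IMPLIES NOT 1) XOR 1)) -> 1
Full result column, 4 rows per line (a,b,c fixed per line; d,e runs 00..11 left to right):
  rows 0-3 [a,b,c=000]: 0101  = hex 5
  rows 4-7 [a,b,c=001]: 0101  = hex 5
  rows 8-11 [a,b,c=010]: 0101  = hex 5
  rows 12-15 [a,b,c=011]: 0101  = hex 5
  rows 16-19 [a,b,c=100]: 0101  = hex 5
  rows 20-23 [a,b,c=101]: 0101  = hex 5
  rows 24-27 [a,b,c=110]: 0101  = hex 5
  rows 28-31 [a,b,c=111]: 0101  = hex 5
Output column (row 0 .. row 31) = 01010101010101010101010101010101
Output column grouped in 4s = 0101 0101 0101 0101 0101 0101 0101 0101 = 0x55555555
Convert to decimal digit by digit (value = value*16 + digit):
  5 -> 5
  5*16 + 5 = 85
  85*16 + 5 = 1365
  1365*16 + 5 = 21845
  21845*16 + 5 = 349525
  349525*16 + 5 = 5592405
  5592405*16 + 5 = 89478485
  89478485*16 + 5 = 1431655765
Decimal = 1431655765

1431655765


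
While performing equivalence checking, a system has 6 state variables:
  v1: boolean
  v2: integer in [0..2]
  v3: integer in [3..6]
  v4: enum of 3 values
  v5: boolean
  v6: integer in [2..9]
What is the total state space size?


State space = product of domain sizes of all variables.
Domain sizes:
  v1 (boolean): 2
  v2 (integer in [0..2]): 3
  v3 (integer in [3..6]): 4
  v4 (enum of 3 values): 3
  v5 (boolean): 2
  v6 (integer in [2..9]): 8
Product = 2 * 3 * 4 * 3 * 2 * 8 = 1152

1152


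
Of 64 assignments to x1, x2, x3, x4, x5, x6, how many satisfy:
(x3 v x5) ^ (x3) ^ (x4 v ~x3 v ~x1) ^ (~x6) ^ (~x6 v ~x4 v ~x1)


CNF with 5 clauses over 6 vars (64 assignments).
An assignment satisfies CNF iff every clause has >=1 true literal.
Check each row (bits = x1,x2,x3,x4,x5,x6; clause T/F shown):
  row 0 [000000]: clauses=FFTTT -> 0
  row 1 [000001]: clauses=FFTFT -> 0
  row 2 [000010]: clauses=TFTTT -> 0
  row 3 [000011]: clauses=TFTFT -> 0
  row 4 [000100]: clauses=FFTTT -> 0
  (every remaining row is evaluated the same way; all 64 results are listed next)
Full result column, 8 rows per line (x1,x2,x3 fixed per line; x4,x5,x6 runs 000..111 left to right):
  rows 0-7 [x1,x2,x3=000]: 00000000  (ones: 0)
  rows 8-15 [x1,x2,x3=001]: 10101010  (ones: 4)
  rows 16-23 [x1,x2,x3=010]: 00000000  (ones: 0)
  rows 24-31 [x1,x2,x3=011]: 10101010  (ones: 4)
  rows 32-39 [x1,x2,x3=100]: 00000000  (ones: 0)
  rows 40-47 [x1,x2,x3=101]: 00001010  (ones: 2)
  rows 48-55 [x1,x2,x3=110]: 00000000  (ones: 0)
  rows 56-63 [x1,x2,x3=111]: 00001010  (ones: 2)
Satisfying assignments = 0+4+0+4+0+2+0+2 = 12

12


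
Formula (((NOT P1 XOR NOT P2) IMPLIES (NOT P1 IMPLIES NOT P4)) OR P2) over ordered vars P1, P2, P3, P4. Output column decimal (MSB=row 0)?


Formula: (((NOT P1 XOR NOT P2) IMPLIES (NOT P1 IMPLIES NOT P4)) OR P2) over P1, P2, P3, P4 (16 rows)
Evaluate each row (bits = P1,P2,P3,P4, MSB first):
  row 0 [0000]: (((NOT 0 XOR NOT 0) IMPLIES (NOT 0 IMPLIES NOT 0)) OR 0) -> 1
  row 1 [0001]: (((NOT 0 XOR NOT 0) IMPLIES (NOT 0 IMPLIES NOT 1)) OR 0) -> 1
  row 2 [0010]: (((NOT 0 XOR NOT 0) IMPLIES (NOT 0 IMPLIES NOT 0)) OR 0) -> 1
  row 3 [0011]: (((NOT 0 XOR NOT 0) IMPLIES (NOT 0 IMPLIES NOT 1)) OR 0) -> 1
  row 4 [0100]: (((NOT 0 XOR NOT 1) IMPLIES (NOT 0 IMPLIES NOT 0)) OR 1) -> 1
  row 5 [0101]: (((NOT 0 XOR NOT 1) IMPLIES (NOT 0 IMPLIES NOT 1)) OR 1) -> 1
  row 6 [0110]: (((NOT 0 XOR NOT 1) IMPLIES (NOT 0 IMPLIES NOT 0)) OR 1) -> 1
  row 7 [0111]: (((NOT 0 XOR NOT 1) IMPLIES (NOT 0 IMPLIES NOT 1)) OR 1) -> 1
  row 8 [1000]: (((NOT 1 XOR NOT 0) IMPLIES (NOT 1 IMPLIES NOT 0)) OR 0) -> 1
  row 9 [1001]: (((NOT 1 XOR NOT 0) IMPLIES (NOT 1 IMPLIES NOT 1)) OR 0) -> 1
  row 10 [1010]: (((NOT 1 XOR NOT 0) IMPLIES (NOT 1 IMPLIES NOT 0)) OR 0) -> 1
  row 11 [1011]: (((NOT 1 XOR NOT 0) IMPLIES (NOT 1 IMPLIES NOT 1)) OR 0) -> 1
  row 12 [1100]: (((NOT 1 XOR NOT 1) IMPLIES (NOT 1 IMPLIES NOT 0)) OR 1) -> 1
  row 13 [1101]: (((NOT 1 XOR NOT 1) IMPLIES (NOT 1 IMPLIES NOT 1)) OR 1) -> 1
  row 14 [1110]: (((NOT 1 XOR NOT 1) IMPLIES (NOT 1 IMPLIES NOT 0)) OR 1) -> 1
  row 15 [1111]: (((NOT 1 XOR NOT 1) IMPLIES (NOT 1 IMPLIES NOT 1)) OR 1) -> 1
Full result column, 4 rows per line (P1,P2 fixed per line; P3,P4 runs 00..11 left to right):
  rows 0-3 [P1,P2=00]: 1111  = hex F
  rows 4-7 [P1,P2=01]: 1111  = hex F
  rows 8-11 [P1,P2=10]: 1111  = hex F
  rows 12-15 [P1,P2=11]: 1111  = hex F
Output column (row 0 .. row 15) = 1111111111111111
Output column grouped in 4s = 1111 1111 1111 1111 = 0xFFFF
Convert to decimal digit by digit (value = value*16 + digit):
  F -> 15
  15*16 + 15 (F) = 255
  255*16 + 15 (F) = 4095
  4095*16 + 15 (F) = 65535
Decimal = 65535

65535


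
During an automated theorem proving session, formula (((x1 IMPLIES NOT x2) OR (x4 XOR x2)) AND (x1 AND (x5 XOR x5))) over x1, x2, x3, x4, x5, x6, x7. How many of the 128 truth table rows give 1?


Formula: (((x1 IMPLIES NOT x2) OR (x4 XOR x2)) AND (x1 AND (x5 XOR x5))) over 7 vars (128 rows)
Evaluate each row (x1, x2, x3, x4, x5, x6, x7 as bits, MSB first):
  row 0 [0000000]: (((0 IMPLIES NOT 0) OR (0 XOR 0)) AND (0 AND (0 XOR 0))) -> 0
  row 1 [0000001]: (((0 IMPLIES NOT 0) OR (0 XOR 0)) AND (0 AND (0 XOR 0))) -> 0
  row 2 [0000010]: (((0 IMPLIES NOT 0) OR (0 XOR 0)) AND (0 AND (0 XOR 0))) -> 0
  row 3 [0000011]: (((0 IMPLIES NOT 0) OR (0 XOR 0)) AND (0 AND (0 XOR 0))) -> 0
  row 4 [0000100]: (((0 IMPLIES NOT 0) OR (0 XOR 0)) AND (0 AND (1 XOR 1))) -> 0
  (every remaining row is evaluated the same way; all 128 results are listed next)
Full result column, 8 rows per line (x1,x2,x3,x4 fixed per line; x5,x6,x7 runs 000..111 left to right):
  rows 0-7 [x1,x2,x3,x4=0000]: 00000000  (ones: 0)
  rows 8-15 [x1,x2,x3,x4=0001]: 00000000  (ones: 0)
  rows 16-23 [x1,x2,x3,x4=0010]: 00000000  (ones: 0)
  rows 24-31 [x1,x2,x3,x4=0011]: 00000000  (ones: 0)
  rows 32-39 [x1,x2,x3,x4=0100]: 00000000  (ones: 0)
  rows 40-47 [x1,x2,x3,x4=0101]: 00000000  (ones: 0)
  rows 48-55 [x1,x2,x3,x4=0110]: 00000000  (ones: 0)
  rows 56-63 [x1,x2,x3,x4=0111]: 00000000  (ones: 0)
  rows 64-71 [x1,x2,x3,x4=1000]: 00000000  (ones: 0)
  rows 72-79 [x1,x2,x3,x4=1001]: 00000000  (ones: 0)
  rows 80-87 [x1,x2,x3,x4=1010]: 00000000  (ones: 0)
  rows 88-95 [x1,x2,x3,x4=1011]: 00000000  (ones: 0)
  rows 96-103 [x1,x2,x3,x4=1100]: 00000000  (ones: 0)
  rows 104-111 [x1,x2,x3,x4=1101]: 00000000  (ones: 0)
  rows 112-119 [x1,x2,x3,x4=1110]: 00000000  (ones: 0)
  rows 120-127 [x1,x2,x3,x4=1111]: 00000000  (ones: 0)
Count of 1-rows = 0+0+0+0+0+0+0+0+0+0+0+0+0+0+0+0 = 0

0


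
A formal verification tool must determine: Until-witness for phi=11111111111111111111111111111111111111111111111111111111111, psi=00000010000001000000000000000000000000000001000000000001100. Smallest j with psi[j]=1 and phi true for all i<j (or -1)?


(phi U psi) at 0: need smallest j with psi[j]=1 and phi[i]=1 for all i in [0,j).
Scan from step 0:
  step 0: phi=1, psi=0 -> continue
  step 1: phi=1, psi=0 -> continue
  step 2: phi=1, psi=0 -> continue
  step 3: phi=1, psi=0 -> continue
  step 6: psi=1 and phi held for [0,6) -> witness found
Witness step = 6

6


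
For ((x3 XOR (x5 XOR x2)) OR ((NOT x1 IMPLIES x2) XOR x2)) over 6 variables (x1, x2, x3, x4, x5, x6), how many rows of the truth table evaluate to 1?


Formula: ((x3 XOR (x5 XOR x2)) OR ((NOT x1 IMPLIES x2) XOR x2)) over 6 vars (64 rows)
Evaluate each row (x1, x2, x3, x4, x5, x6 as bits, MSB first):
  row 0 [000000]: ((0 XOR (0 XOR 0)) OR ((NOT 0 IMPLIES 0) XOR 0)) -> 0
  row 1 [000001]: ((0 XOR (0 XOR 0)) OR ((NOT 0 IMPLIES 0) XOR 0)) -> 0
  row 2 [000010]: ((0 XOR (1 XOR 0)) OR ((NOT 0 IMPLIES 0) XOR 0)) -> 1
  row 3 [000011]: ((0 XOR (1 XOR 0)) OR ((NOT 0 IMPLIES 0) XOR 0)) -> 1
  row 4 [000100]: ((0 XOR (0 XOR 0)) OR ((NOT 0 IMPLIES 0) XOR 0)) -> 0
  (every remaining row is evaluated the same way; all 64 results are listed next)
Full result column, 8 rows per line (x1,x2,x3 fixed per line; x4,x5,x6 runs 000..111 left to right):
  rows 0-7 [x1,x2,x3=000]: 00110011  (ones: 4)
  rows 8-15 [x1,x2,x3=001]: 11001100  (ones: 4)
  rows 16-23 [x1,x2,x3=010]: 11001100  (ones: 4)
  rows 24-31 [x1,x2,x3=011]: 00110011  (ones: 4)
  rows 32-39 [x1,x2,x3=100]: 11111111  (ones: 8)
  rows 40-47 [x1,x2,x3=101]: 11111111  (ones: 8)
  rows 48-55 [x1,x2,x3=110]: 11001100  (ones: 4)
  rows 56-63 [x1,x2,x3=111]: 00110011  (ones: 4)
Count of 1-rows = 4+4+4+4+8+8+4+4 = 40

40


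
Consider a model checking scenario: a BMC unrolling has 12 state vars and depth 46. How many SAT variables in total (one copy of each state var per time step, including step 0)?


BMC unrolls to depth k, creating one copy of each state var for steps 0..k.
Step count = 46 + 1 = 47 (steps 0 through 46)
Vars per step = 12
Total = 12 * 47 = 564

564


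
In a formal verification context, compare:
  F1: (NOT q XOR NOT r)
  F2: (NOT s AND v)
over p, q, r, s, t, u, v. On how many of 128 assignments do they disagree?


F1 = (NOT q XOR NOT r)
F2 = (NOT s AND v)
Evaluate both on each of 128 rows (bits = p,q,r,s,t,u,v):
  row 0 [0000000]: F1=0 F2=0 -> 0
  row 1 [0000001]: F1=0 F2=1 (differ) -> 1
  row 2 [0000010]: F1=0 F2=0 -> 0
  row 3 [0000011]: F1=0 F2=1 (differ) -> 1
  row 4 [0000100]: F1=0 F2=0 -> 0
  (every remaining row is evaluated the same way; all 128 results are listed next)
Full result column, 8 rows per line (p,q,r,s fixed per line; t,u,v runs 000..111 left to right):
  rows 0-7 [p,q,r,s=0000]: 01010101  (ones: 4)
  rows 8-15 [p,q,r,s=0001]: 00000000  (ones: 0)
  rows 16-23 [p,q,r,s=0010]: 10101010  (ones: 4)
  rows 24-31 [p,q,r,s=0011]: 11111111  (ones: 8)
  rows 32-39 [p,q,r,s=0100]: 10101010  (ones: 4)
  rows 40-47 [p,q,r,s=0101]: 11111111  (ones: 8)
  rows 48-55 [p,q,r,s=0110]: 01010101  (ones: 4)
  rows 56-63 [p,q,r,s=0111]: 00000000  (ones: 0)
  rows 64-71 [p,q,r,s=1000]: 01010101  (ones: 4)
  rows 72-79 [p,q,r,s=1001]: 00000000  (ones: 0)
  rows 80-87 [p,q,r,s=1010]: 10101010  (ones: 4)
  rows 88-95 [p,q,r,s=1011]: 11111111  (ones: 8)
  rows 96-103 [p,q,r,s=1100]: 10101010  (ones: 4)
  rows 104-111 [p,q,r,s=1101]: 11111111  (ones: 8)
  rows 112-119 [p,q,r,s=1110]: 01010101  (ones: 4)
  rows 120-127 [p,q,r,s=1111]: 00000000  (ones: 0)
Disagreements = 4+0+4+8+4+8+4+0+4+0+4+8+4+8+4+0 = 64

64


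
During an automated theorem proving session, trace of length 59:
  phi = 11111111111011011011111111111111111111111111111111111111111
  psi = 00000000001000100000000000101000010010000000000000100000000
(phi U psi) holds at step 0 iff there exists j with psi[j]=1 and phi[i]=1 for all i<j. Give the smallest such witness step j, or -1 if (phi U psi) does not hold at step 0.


(phi U psi) at 0: need smallest j with psi[j]=1 and phi[i]=1 for all i in [0,j).
Scan from step 0:
  step 0: phi=1, psi=0 -> continue
  step 1: phi=1, psi=0 -> continue
  step 2: phi=1, psi=0 -> continue
  step 3: phi=1, psi=0 -> continue
  step 10: psi=1 and phi held for [0,10) -> witness found
Witness step = 10

10


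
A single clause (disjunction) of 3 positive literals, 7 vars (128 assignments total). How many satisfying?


Step 1: Total=2^7=128
Step 2: Unsat when all 3 false: 2^4=16
Step 3: Sat=128-16=112

112


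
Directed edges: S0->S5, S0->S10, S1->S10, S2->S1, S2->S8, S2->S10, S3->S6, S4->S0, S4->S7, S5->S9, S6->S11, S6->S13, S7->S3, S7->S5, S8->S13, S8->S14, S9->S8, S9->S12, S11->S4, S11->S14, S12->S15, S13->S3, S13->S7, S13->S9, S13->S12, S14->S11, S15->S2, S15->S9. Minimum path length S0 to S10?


BFS layer-by-layer from S0:
  dist 0: {S0}
  dist 1: {S5, S10}
  -> S10 reached at distance 1
Shortest path length = 1

1


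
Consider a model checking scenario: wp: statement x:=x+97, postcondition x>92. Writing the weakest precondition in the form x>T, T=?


Formula: wp(x:=E, P) = P[E/x] (substitute E for x in postcondition)
Step 1: Postcondition: x>92
Step 2: Substitute x+97 for x: x+97>92
Step 3: Solve for x: x > 92-97 = -5

-5


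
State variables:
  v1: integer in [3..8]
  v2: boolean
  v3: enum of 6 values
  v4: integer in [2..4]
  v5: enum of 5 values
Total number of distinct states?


State space = product of domain sizes of all variables.
Domain sizes:
  v1 (integer in [3..8]): 6
  v2 (boolean): 2
  v3 (enum of 6 values): 6
  v4 (integer in [2..4]): 3
  v5 (enum of 5 values): 5
Product = 6 * 2 * 6 * 3 * 5 = 1080

1080


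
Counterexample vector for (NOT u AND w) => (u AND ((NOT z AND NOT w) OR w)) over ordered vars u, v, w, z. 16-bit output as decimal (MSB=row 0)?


F1 = (NOT u AND w)
F2 = (u AND ((NOT z AND NOT w) OR w))
Counterexample to F1=>F2 is where F1=1 and F2=0.
Evaluate each row (bits = u,v,w,z, MSB first):
  row 0 [0000]: F1=0 F2=0 -> F1&~F2 -> 0
  row 1 [0001]: F1=0 F2=0 -> F1&~F2 -> 0
  row 2 [0010]: F1=1 F2=0 -> F1&~F2 -> 1
  row 3 [0011]: F1=1 F2=0 -> F1&~F2 -> 1
  row 4 [0100]: F1=0 F2=0 -> F1&~F2 -> 0
  row 5 [0101]: F1=0 F2=0 -> F1&~F2 -> 0
  row 6 [0110]: F1=1 F2=0 -> F1&~F2 -> 1
  row 7 [0111]: F1=1 F2=0 -> F1&~F2 -> 1
  row 8 [1000]: F1=0 F2=1 -> F1&~F2 -> 0
  row 9 [1001]: F1=0 F2=0 -> F1&~F2 -> 0
  row 10 [1010]: F1=0 F2=1 -> F1&~F2 -> 0
  row 11 [1011]: F1=0 F2=1 -> F1&~F2 -> 0
  row 12 [1100]: F1=0 F2=1 -> F1&~F2 -> 0
  row 13 [1101]: F1=0 F2=0 -> F1&~F2 -> 0
  row 14 [1110]: F1=0 F2=1 -> F1&~F2 -> 0
  row 15 [1111]: F1=0 F2=1 -> F1&~F2 -> 0
Full result column, 4 rows per line (u,v fixed per line; w,z runs 00..11 left to right):
  rows 0-3 [u,v=00]: 0011  = hex 3
  rows 4-7 [u,v=01]: 0011  = hex 3
  rows 8-11 [u,v=10]: 0000  = hex 0
  rows 12-15 [u,v=11]: 0000  = hex 0
Counterexample vector (row 0 .. row 15) = 0011001100000000
Output column grouped in 4s = 0011 0011 0000 0000 = 0x3300
Convert to decimal digit by digit (value = value*16 + digit):
  3 -> 3
  3*16 + 3 = 51
  51*16 + 0 = 816
  816*16 + 0 = 13056
Decimal = 13056

13056


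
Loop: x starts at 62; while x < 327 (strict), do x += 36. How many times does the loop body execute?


Step 1: x goes from 62 toward 327 by 36; the body runs while x<327, so iterations = ceil((bound-start)/step)
Step 2: Distance=265
Step 3: ceil(265/36)=8

8


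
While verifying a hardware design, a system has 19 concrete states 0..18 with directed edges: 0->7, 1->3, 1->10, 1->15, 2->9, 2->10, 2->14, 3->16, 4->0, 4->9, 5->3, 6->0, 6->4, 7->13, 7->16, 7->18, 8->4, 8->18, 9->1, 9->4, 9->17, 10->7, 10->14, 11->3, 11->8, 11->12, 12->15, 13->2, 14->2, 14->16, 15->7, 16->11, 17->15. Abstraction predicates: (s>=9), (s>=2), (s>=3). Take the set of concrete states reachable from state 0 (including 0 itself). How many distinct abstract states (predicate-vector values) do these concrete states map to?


BFS from 0:
Concrete reachable: {0, 1, 2, 3, 4, 7, 8, 9, 10, 11, 12, 13, 14, 15, 16, 17, 18}
Abstract via predicates (s>=9), (s>=2), (s>=3):
  (0,0,0) <- {0, 1}
  (0,1,0) <- {2}
  (0,1,1) <- {3, 4, 7, 8}
  (1,1,1) <- {9, 10, 11, 12, 13, 14, 15, 16, 17, 18}
Distinct abstract states = 4

4


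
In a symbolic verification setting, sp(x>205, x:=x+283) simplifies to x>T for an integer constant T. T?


Formula: sp(P, x:=E) = exists old_x. (x = E[old_x/x]) AND P[old_x/x] (old_x is the value of x before the assignment; eliminate old_x by solving x = E[old_x/x] for old_x)
Step 1: Precondition P: x>205, i.e. old_x > 205
Step 2: Assignment gives x = old_x + 283, so old_x = x - 283
Step 3: Substitute into P: x - 283 > 205
Step 4: Simplify: x > 205+283 = 488

488


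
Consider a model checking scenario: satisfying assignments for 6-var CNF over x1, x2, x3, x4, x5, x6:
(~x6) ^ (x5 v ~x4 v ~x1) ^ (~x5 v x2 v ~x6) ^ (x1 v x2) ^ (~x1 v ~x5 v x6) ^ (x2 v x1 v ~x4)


CNF with 6 clauses over 6 vars (64 assignments).
An assignment satisfies CNF iff every clause has >=1 true literal.
Check each row (bits = x1,x2,x3,x4,x5,x6; clause T/F shown):
  row 0 [000000]: clauses=TTTFTT -> 0
  row 1 [000001]: clauses=FTTFTT -> 0
  row 2 [000010]: clauses=TTTFTT -> 0
  row 3 [000011]: clauses=FTFFTT -> 0
  row 4 [000100]: clauses=TTTFTF -> 0
  (every remaining row is evaluated the same way; all 64 results are listed next)
Full result column, 8 rows per line (x1,x2,x3 fixed per line; x4,x5,x6 runs 000..111 left to right):
  rows 0-7 [x1,x2,x3=000]: 00000000  (ones: 0)
  rows 8-15 [x1,x2,x3=001]: 00000000  (ones: 0)
  rows 16-23 [x1,x2,x3=010]: 10101010  (ones: 4)
  rows 24-31 [x1,x2,x3=011]: 10101010  (ones: 4)
  rows 32-39 [x1,x2,x3=100]: 10000000  (ones: 1)
  rows 40-47 [x1,x2,x3=101]: 10000000  (ones: 1)
  rows 48-55 [x1,x2,x3=110]: 10000000  (ones: 1)
  rows 56-63 [x1,x2,x3=111]: 10000000  (ones: 1)
Satisfying assignments = 0+0+4+4+1+1+1+1 = 12

12


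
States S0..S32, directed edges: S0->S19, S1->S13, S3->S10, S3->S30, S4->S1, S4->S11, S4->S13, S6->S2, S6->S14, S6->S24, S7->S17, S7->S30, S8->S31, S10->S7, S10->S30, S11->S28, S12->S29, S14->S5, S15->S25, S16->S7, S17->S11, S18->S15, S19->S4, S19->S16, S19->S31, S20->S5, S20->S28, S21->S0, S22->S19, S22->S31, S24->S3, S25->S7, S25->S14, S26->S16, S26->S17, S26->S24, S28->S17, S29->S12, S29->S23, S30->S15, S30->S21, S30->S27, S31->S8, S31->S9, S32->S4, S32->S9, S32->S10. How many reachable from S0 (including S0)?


BFS from S0:
  layer 0: {S0}
  layer 1: {S19}
  layer 2: {S4, S16, S31}
  layer 3: {S1, S7, S8, S9, S11, S13}
  layer 4: {S17, S28, S30}
  layer 5: {S15, S21, S27}
  layer 6: {S25}
  layer 7: {S14}
  layer 8: {S5}
Reachable set: {S0, S1, S4, S5, S7, S8, S9, S11, S13, S14, S15, S16, S17, S19, S21, S25, S27, S28, S30, S31}
Count = 20

20


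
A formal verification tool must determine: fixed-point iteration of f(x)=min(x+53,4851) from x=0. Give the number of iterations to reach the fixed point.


Step 1: x=0, cap=4851, increment=53
Step 2: x grows by 53 each step until capped at 4851; fixed point is x=4851
Step 3: iterations = ceil(4851/53) = 92

92


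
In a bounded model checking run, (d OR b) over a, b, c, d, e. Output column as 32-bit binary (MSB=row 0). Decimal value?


Formula: (d OR b) over a, b, c, d, e (32 rows)
Evaluate each row (bits = a,b,c,d,e, MSB first):
  row 0 [00000]: (0 OR 0) -> 0
  row 1 [00001]: (0 OR 0) -> 0
  row 2 [00010]: (1 OR 0) -> 1
  row 3 [00011]: (1 OR 0) -> 1
  row 4 [00100]: (0 OR 0) -> 0
  row 5 [00101]: (0 OR 0) -> 0
  row 6 [00110]: (1 OR 0) -> 1
  row 7 [00111]: (1 OR 0) -> 1
  row 8 [01000]: (0 OR 1) -> 1
  row 9 [01001]: (0 OR 1) -> 1
  row 10 [01010]: (1 OR 1) -> 1
  row 11 [01011]: (1 OR 1) -> 1
  row 12 [01100]: (0 OR 1) -> 1
  row 13 [01101]: (0 OR 1) -> 1
  row 14 [01110]: (1 OR 1) -> 1
  row 15 [01111]: (1 OR 1) -> 1
  row 16 [10000]: (0 OR 0) -> 0
  row 17 [10001]: (0 OR 0) -> 0
  row 18 [10010]: (1 OR 0) -> 1
  row 19 [10011]: (1 OR 0) -> 1
  row 20 [10100]: (0 OR 0) -> 0
  row 21 [10101]: (0 OR 0) -> 0
  row 22 [10110]: (1 OR 0) -> 1
  row 23 [10111]: (1 OR 0) -> 1
  row 24 [11000]: (0 OR 1) -> 1
  row 25 [11001]: (0 OR 1) -> 1
  row 26 [11010]: (1 OR 1) -> 1
  row 27 [11011]: (1 OR 1) -> 1
  row 28 [11100]: (0 OR 1) -> 1
  row 29 [11101]: (0 OR 1) -> 1
  row 30 [11110]: (1 OR 1) -> 1
  row 31 [11111]: (1 OR 1) -> 1
Full result column, 4 rows per line (a,b,c fixed per line; d,e runs 00..11 left to right):
  rows 0-3 [a,b,c=000]: 0011  = hex 3
  rows 4-7 [a,b,c=001]: 0011  = hex 3
  rows 8-11 [a,b,c=010]: 1111  = hex F
  rows 12-15 [a,b,c=011]: 1111  = hex F
  rows 16-19 [a,b,c=100]: 0011  = hex 3
  rows 20-23 [a,b,c=101]: 0011  = hex 3
  rows 24-27 [a,b,c=110]: 1111  = hex F
  rows 28-31 [a,b,c=111]: 1111  = hex F
Output column (row 0 .. row 31) = 00110011111111110011001111111111
Output column grouped in 4s = 0011 0011 1111 1111 0011 0011 1111 1111 = 0x33FF33FF
Convert to decimal digit by digit (value = value*16 + digit):
  3 -> 3
  3*16 + 3 = 51
  51*16 + 15 (F) = 831
  831*16 + 15 (F) = 13311
  13311*16 + 3 = 212979
  212979*16 + 3 = 3407667
  3407667*16 + 15 (F) = 54522687
  54522687*16 + 15 (F) = 872363007
Decimal = 872363007

872363007


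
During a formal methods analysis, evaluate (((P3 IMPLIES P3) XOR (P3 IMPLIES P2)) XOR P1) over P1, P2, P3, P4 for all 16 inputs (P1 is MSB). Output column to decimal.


Formula: (((P3 IMPLIES P3) XOR (P3 IMPLIES P2)) XOR P1) over P1, P2, P3, P4 (16 rows)
Evaluate each row (bits = P1,P2,P3,P4, MSB first):
  row 0 [0000]: (((0 IMPLIES 0) XOR (0 IMPLIES 0)) XOR 0) -> 0
  row 1 [0001]: (((0 IMPLIES 0) XOR (0 IMPLIES 0)) XOR 0) -> 0
  row 2 [0010]: (((1 IMPLIES 1) XOR (1 IMPLIES 0)) XOR 0) -> 1
  row 3 [0011]: (((1 IMPLIES 1) XOR (1 IMPLIES 0)) XOR 0) -> 1
  row 4 [0100]: (((0 IMPLIES 0) XOR (0 IMPLIES 1)) XOR 0) -> 0
  row 5 [0101]: (((0 IMPLIES 0) XOR (0 IMPLIES 1)) XOR 0) -> 0
  row 6 [0110]: (((1 IMPLIES 1) XOR (1 IMPLIES 1)) XOR 0) -> 0
  row 7 [0111]: (((1 IMPLIES 1) XOR (1 IMPLIES 1)) XOR 0) -> 0
  row 8 [1000]: (((0 IMPLIES 0) XOR (0 IMPLIES 0)) XOR 1) -> 1
  row 9 [1001]: (((0 IMPLIES 0) XOR (0 IMPLIES 0)) XOR 1) -> 1
  row 10 [1010]: (((1 IMPLIES 1) XOR (1 IMPLIES 0)) XOR 1) -> 0
  row 11 [1011]: (((1 IMPLIES 1) XOR (1 IMPLIES 0)) XOR 1) -> 0
  row 12 [1100]: (((0 IMPLIES 0) XOR (0 IMPLIES 1)) XOR 1) -> 1
  row 13 [1101]: (((0 IMPLIES 0) XOR (0 IMPLIES 1)) XOR 1) -> 1
  row 14 [1110]: (((1 IMPLIES 1) XOR (1 IMPLIES 1)) XOR 1) -> 1
  row 15 [1111]: (((1 IMPLIES 1) XOR (1 IMPLIES 1)) XOR 1) -> 1
Full result column, 4 rows per line (P1,P2 fixed per line; P3,P4 runs 00..11 left to right):
  rows 0-3 [P1,P2=00]: 0011  = hex 3
  rows 4-7 [P1,P2=01]: 0000  = hex 0
  rows 8-11 [P1,P2=10]: 1100  = hex C
  rows 12-15 [P1,P2=11]: 1111  = hex F
Output column (row 0 .. row 15) = 0011000011001111
Output column grouped in 4s = 0011 0000 1100 1111 = 0x30CF
Convert to decimal digit by digit (value = value*16 + digit):
  3 -> 3
  3*16 + 0 = 48
  48*16 + 12 (C) = 780
  780*16 + 15 (F) = 12495
Decimal = 12495

12495


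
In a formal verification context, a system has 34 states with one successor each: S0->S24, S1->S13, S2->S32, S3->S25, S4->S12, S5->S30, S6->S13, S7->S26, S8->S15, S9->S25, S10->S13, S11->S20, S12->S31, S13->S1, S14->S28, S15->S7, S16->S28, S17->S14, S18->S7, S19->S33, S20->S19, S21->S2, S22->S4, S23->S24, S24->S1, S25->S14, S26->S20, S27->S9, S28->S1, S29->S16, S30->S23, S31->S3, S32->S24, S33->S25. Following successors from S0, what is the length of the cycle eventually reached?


Trace from S0 until a state repeats:
  S0 -> S24 -> S1 -> S13 -> S1
S1 first seen at step 2, revisited at step 4.
Cycle length = 4 - 2 = 2

2


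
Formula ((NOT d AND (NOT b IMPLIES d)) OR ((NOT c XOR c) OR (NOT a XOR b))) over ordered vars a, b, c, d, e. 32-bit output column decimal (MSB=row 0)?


Formula: ((NOT d AND (NOT b IMPLIES d)) OR ((NOT c XOR c) OR (NOT a XOR b))) over a, b, c, d, e (32 rows)
Evaluate each row (bits = a,b,c,d,e, MSB first):
  row 0 [00000]: ((NOT 0 AND (NOT 0 IMPLIES 0)) OR ((NOT 0 XOR 0) OR (NOT 0 XOR 0))) -> 1
  row 1 [00001]: ((NOT 0 AND (NOT 0 IMPLIES 0)) OR ((NOT 0 XOR 0) OR (NOT 0 XOR 0))) -> 1
  row 2 [00010]: ((NOT 1 AND (NOT 0 IMPLIES 1)) OR ((NOT 0 XOR 0) OR (NOT 0 XOR 0))) -> 1
  row 3 [00011]: ((NOT 1 AND (NOT 0 IMPLIES 1)) OR ((NOT 0 XOR 0) OR (NOT 0 XOR 0))) -> 1
  row 4 [00100]: ((NOT 0 AND (NOT 0 IMPLIES 0)) OR ((NOT 1 XOR 1) OR (NOT 0 XOR 0))) -> 1
  row 5 [00101]: ((NOT 0 AND (NOT 0 IMPLIES 0)) OR ((NOT 1 XOR 1) OR (NOT 0 XOR 0))) -> 1
  row 6 [00110]: ((NOT 1 AND (NOT 0 IMPLIES 1)) OR ((NOT 1 XOR 1) OR (NOT 0 XOR 0))) -> 1
  row 7 [00111]: ((NOT 1 AND (NOT 0 IMPLIES 1)) OR ((NOT 1 XOR 1) OR (NOT 0 XOR 0))) -> 1
  row 8 [01000]: ((NOT 0 AND (NOT 1 IMPLIES 0)) OR ((NOT 0 XOR 0) OR (NOT 0 XOR 1))) -> 1
  row 9 [01001]: ((NOT 0 AND (NOT 1 IMPLIES 0)) OR ((NOT 0 XOR 0) OR (NOT 0 XOR 1))) -> 1
  row 10 [01010]: ((NOT 1 AND (NOT 1 IMPLIES 1)) OR ((NOT 0 XOR 0) OR (NOT 0 XOR 1))) -> 1
  row 11 [01011]: ((NOT 1 AND (NOT 1 IMPLIES 1)) OR ((NOT 0 XOR 0) OR (NOT 0 XOR 1))) -> 1
  row 12 [01100]: ((NOT 0 AND (NOT 1 IMPLIES 0)) OR ((NOT 1 XOR 1) OR (NOT 0 XOR 1))) -> 1
  row 13 [01101]: ((NOT 0 AND (NOT 1 IMPLIES 0)) OR ((NOT 1 XOR 1) OR (NOT 0 XOR 1))) -> 1
  row 14 [01110]: ((NOT 1 AND (NOT 1 IMPLIES 1)) OR ((NOT 1 XOR 1) OR (NOT 0 XOR 1))) -> 1
  row 15 [01111]: ((NOT 1 AND (NOT 1 IMPLIES 1)) OR ((NOT 1 XOR 1) OR (NOT 0 XOR 1))) -> 1
  row 16 [10000]: ((NOT 0 AND (NOT 0 IMPLIES 0)) OR ((NOT 0 XOR 0) OR (NOT 1 XOR 0))) -> 1
  row 17 [10001]: ((NOT 0 AND (NOT 0 IMPLIES 0)) OR ((NOT 0 XOR 0) OR (NOT 1 XOR 0))) -> 1
  row 18 [10010]: ((NOT 1 AND (NOT 0 IMPLIES 1)) OR ((NOT 0 XOR 0) OR (NOT 1 XOR 0))) -> 1
  row 19 [10011]: ((NOT 1 AND (NOT 0 IMPLIES 1)) OR ((NOT 0 XOR 0) OR (NOT 1 XOR 0))) -> 1
  row 20 [10100]: ((NOT 0 AND (NOT 0 IMPLIES 0)) OR ((NOT 1 XOR 1) OR (NOT 1 XOR 0))) -> 1
  row 21 [10101]: ((NOT 0 AND (NOT 0 IMPLIES 0)) OR ((NOT 1 XOR 1) OR (NOT 1 XOR 0))) -> 1
  row 22 [10110]: ((NOT 1 AND (NOT 0 IMPLIES 1)) OR ((NOT 1 XOR 1) OR (NOT 1 XOR 0))) -> 1
  row 23 [10111]: ((NOT 1 AND (NOT 0 IMPLIES 1)) OR ((NOT 1 XOR 1) OR (NOT 1 XOR 0))) -> 1
  row 24 [11000]: ((NOT 0 AND (NOT 1 IMPLIES 0)) OR ((NOT 0 XOR 0) OR (NOT 1 XOR 1))) -> 1
  row 25 [11001]: ((NOT 0 AND (NOT 1 IMPLIES 0)) OR ((NOT 0 XOR 0) OR (NOT 1 XOR 1))) -> 1
  row 26 [11010]: ((NOT 1 AND (NOT 1 IMPLIES 1)) OR ((NOT 0 XOR 0) OR (NOT 1 XOR 1))) -> 1
  row 27 [11011]: ((NOT 1 AND (NOT 1 IMPLIES 1)) OR ((NOT 0 XOR 0) OR (NOT 1 XOR 1))) -> 1
  row 28 [11100]: ((NOT 0 AND (NOT 1 IMPLIES 0)) OR ((NOT 1 XOR 1) OR (NOT 1 XOR 1))) -> 1
  row 29 [11101]: ((NOT 0 AND (NOT 1 IMPLIES 0)) OR ((NOT 1 XOR 1) OR (NOT 1 XOR 1))) -> 1
  row 30 [11110]: ((NOT 1 AND (NOT 1 IMPLIES 1)) OR ((NOT 1 XOR 1) OR (NOT 1 XOR 1))) -> 1
  row 31 [11111]: ((NOT 1 AND (NOT 1 IMPLIES 1)) OR ((NOT 1 XOR 1) OR (NOT 1 XOR 1))) -> 1
Full result column, 4 rows per line (a,b,c fixed per line; d,e runs 00..11 left to right):
  rows 0-3 [a,b,c=000]: 1111  = hex F
  rows 4-7 [a,b,c=001]: 1111  = hex F
  rows 8-11 [a,b,c=010]: 1111  = hex F
  rows 12-15 [a,b,c=011]: 1111  = hex F
  rows 16-19 [a,b,c=100]: 1111  = hex F
  rows 20-23 [a,b,c=101]: 1111  = hex F
  rows 24-27 [a,b,c=110]: 1111  = hex F
  rows 28-31 [a,b,c=111]: 1111  = hex F
Output column (row 0 .. row 31) = 11111111111111111111111111111111
Output column grouped in 4s = 1111 1111 1111 1111 1111 1111 1111 1111 = 0xFFFFFFFF
Convert to decimal digit by digit (value = value*16 + digit):
  F -> 15
  15*16 + 15 (F) = 255
  255*16 + 15 (F) = 4095
  4095*16 + 15 (F) = 65535
  65535*16 + 15 (F) = 1048575
  1048575*16 + 15 (F) = 16777215
  16777215*16 + 15 (F) = 268435455
  268435455*16 + 15 (F) = 4294967295
Decimal = 4294967295

4294967295


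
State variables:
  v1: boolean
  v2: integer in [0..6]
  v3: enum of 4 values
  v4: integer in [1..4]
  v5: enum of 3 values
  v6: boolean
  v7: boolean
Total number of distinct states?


State space = product of domain sizes of all variables.
Domain sizes:
  v1 (boolean): 2
  v2 (integer in [0..6]): 7
  v3 (enum of 4 values): 4
  v4 (integer in [1..4]): 4
  v5 (enum of 3 values): 3
  v6 (boolean): 2
  v7 (boolean): 2
Product = 2 * 7 * 4 * 4 * 3 * 2 * 2 = 2688

2688


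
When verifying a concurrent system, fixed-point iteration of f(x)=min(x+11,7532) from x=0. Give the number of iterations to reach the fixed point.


Step 1: x=0, cap=7532, increment=11
Step 2: x grows by 11 each step until capped at 7532; fixed point is x=7532
Step 3: iterations = ceil(7532/11) = 685

685


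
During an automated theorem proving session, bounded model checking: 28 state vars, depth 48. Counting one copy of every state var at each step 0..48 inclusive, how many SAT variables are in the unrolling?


BMC unrolls to depth k, creating one copy of each state var for steps 0..k.
Step count = 48 + 1 = 49 (steps 0 through 48)
Vars per step = 28
Total = 28 * 49 = 1372

1372


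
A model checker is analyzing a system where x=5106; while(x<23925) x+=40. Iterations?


Step 1: x goes from 5106 toward 23925 by 40; the body runs while x<23925, so iterations = ceil((bound-start)/step)
Step 2: Distance=18819
Step 3: ceil(18819/40)=471

471


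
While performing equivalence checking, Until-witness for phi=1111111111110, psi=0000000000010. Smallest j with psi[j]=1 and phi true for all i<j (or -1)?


(phi U psi) at 0: need smallest j with psi[j]=1 and phi[i]=1 for all i in [0,j).
Scan from step 0:
  step 0: phi=1, psi=0 -> continue
  step 1: phi=1, psi=0 -> continue
  step 2: phi=1, psi=0 -> continue
  step 3: phi=1, psi=0 -> continue
  step 11: psi=1 and phi held for [0,11) -> witness found
Witness step = 11

11


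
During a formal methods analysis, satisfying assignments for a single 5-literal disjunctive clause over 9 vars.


Step 1: Total=2^9=512
Step 2: Unsat when all 5 false: 2^4=16
Step 3: Sat=512-16=496

496


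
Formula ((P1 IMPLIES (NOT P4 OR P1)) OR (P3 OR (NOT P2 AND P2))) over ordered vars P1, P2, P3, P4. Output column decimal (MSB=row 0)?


Formula: ((P1 IMPLIES (NOT P4 OR P1)) OR (P3 OR (NOT P2 AND P2))) over P1, P2, P3, P4 (16 rows)
Evaluate each row (bits = P1,P2,P3,P4, MSB first):
  row 0 [0000]: ((0 IMPLIES (NOT 0 OR 0)) OR (0 OR (NOT 0 AND 0))) -> 1
  row 1 [0001]: ((0 IMPLIES (NOT 1 OR 0)) OR (0 OR (NOT 0 AND 0))) -> 1
  row 2 [0010]: ((0 IMPLIES (NOT 0 OR 0)) OR (1 OR (NOT 0 AND 0))) -> 1
  row 3 [0011]: ((0 IMPLIES (NOT 1 OR 0)) OR (1 OR (NOT 0 AND 0))) -> 1
  row 4 [0100]: ((0 IMPLIES (NOT 0 OR 0)) OR (0 OR (NOT 1 AND 1))) -> 1
  row 5 [0101]: ((0 IMPLIES (NOT 1 OR 0)) OR (0 OR (NOT 1 AND 1))) -> 1
  row 6 [0110]: ((0 IMPLIES (NOT 0 OR 0)) OR (1 OR (NOT 1 AND 1))) -> 1
  row 7 [0111]: ((0 IMPLIES (NOT 1 OR 0)) OR (1 OR (NOT 1 AND 1))) -> 1
  row 8 [1000]: ((1 IMPLIES (NOT 0 OR 1)) OR (0 OR (NOT 0 AND 0))) -> 1
  row 9 [1001]: ((1 IMPLIES (NOT 1 OR 1)) OR (0 OR (NOT 0 AND 0))) -> 1
  row 10 [1010]: ((1 IMPLIES (NOT 0 OR 1)) OR (1 OR (NOT 0 AND 0))) -> 1
  row 11 [1011]: ((1 IMPLIES (NOT 1 OR 1)) OR (1 OR (NOT 0 AND 0))) -> 1
  row 12 [1100]: ((1 IMPLIES (NOT 0 OR 1)) OR (0 OR (NOT 1 AND 1))) -> 1
  row 13 [1101]: ((1 IMPLIES (NOT 1 OR 1)) OR (0 OR (NOT 1 AND 1))) -> 1
  row 14 [1110]: ((1 IMPLIES (NOT 0 OR 1)) OR (1 OR (NOT 1 AND 1))) -> 1
  row 15 [1111]: ((1 IMPLIES (NOT 1 OR 1)) OR (1 OR (NOT 1 AND 1))) -> 1
Full result column, 4 rows per line (P1,P2 fixed per line; P3,P4 runs 00..11 left to right):
  rows 0-3 [P1,P2=00]: 1111  = hex F
  rows 4-7 [P1,P2=01]: 1111  = hex F
  rows 8-11 [P1,P2=10]: 1111  = hex F
  rows 12-15 [P1,P2=11]: 1111  = hex F
Output column (row 0 .. row 15) = 1111111111111111
Output column grouped in 4s = 1111 1111 1111 1111 = 0xFFFF
Convert to decimal digit by digit (value = value*16 + digit):
  F -> 15
  15*16 + 15 (F) = 255
  255*16 + 15 (F) = 4095
  4095*16 + 15 (F) = 65535
Decimal = 65535

65535
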